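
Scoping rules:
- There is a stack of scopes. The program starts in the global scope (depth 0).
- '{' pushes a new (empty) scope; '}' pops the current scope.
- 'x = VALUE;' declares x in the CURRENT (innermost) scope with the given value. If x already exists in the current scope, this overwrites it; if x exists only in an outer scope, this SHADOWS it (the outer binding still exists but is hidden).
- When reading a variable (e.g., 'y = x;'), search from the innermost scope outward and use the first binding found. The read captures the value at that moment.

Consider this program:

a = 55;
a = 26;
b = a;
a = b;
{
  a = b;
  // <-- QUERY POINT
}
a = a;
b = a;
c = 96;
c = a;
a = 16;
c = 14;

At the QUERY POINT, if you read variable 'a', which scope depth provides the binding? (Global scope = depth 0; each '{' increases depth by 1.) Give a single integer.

Step 1: declare a=55 at depth 0
Step 2: declare a=26 at depth 0
Step 3: declare b=(read a)=26 at depth 0
Step 4: declare a=(read b)=26 at depth 0
Step 5: enter scope (depth=1)
Step 6: declare a=(read b)=26 at depth 1
Visible at query point: a=26 b=26

Answer: 1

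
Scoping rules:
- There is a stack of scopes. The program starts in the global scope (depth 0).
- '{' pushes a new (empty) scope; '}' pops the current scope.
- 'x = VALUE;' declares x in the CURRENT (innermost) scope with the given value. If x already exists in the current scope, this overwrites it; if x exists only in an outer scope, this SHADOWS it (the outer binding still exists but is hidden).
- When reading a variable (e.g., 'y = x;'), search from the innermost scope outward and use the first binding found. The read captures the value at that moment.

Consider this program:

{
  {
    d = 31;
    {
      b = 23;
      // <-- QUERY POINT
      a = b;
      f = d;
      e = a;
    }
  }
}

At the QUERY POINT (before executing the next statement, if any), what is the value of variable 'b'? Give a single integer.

Step 1: enter scope (depth=1)
Step 2: enter scope (depth=2)
Step 3: declare d=31 at depth 2
Step 4: enter scope (depth=3)
Step 5: declare b=23 at depth 3
Visible at query point: b=23 d=31

Answer: 23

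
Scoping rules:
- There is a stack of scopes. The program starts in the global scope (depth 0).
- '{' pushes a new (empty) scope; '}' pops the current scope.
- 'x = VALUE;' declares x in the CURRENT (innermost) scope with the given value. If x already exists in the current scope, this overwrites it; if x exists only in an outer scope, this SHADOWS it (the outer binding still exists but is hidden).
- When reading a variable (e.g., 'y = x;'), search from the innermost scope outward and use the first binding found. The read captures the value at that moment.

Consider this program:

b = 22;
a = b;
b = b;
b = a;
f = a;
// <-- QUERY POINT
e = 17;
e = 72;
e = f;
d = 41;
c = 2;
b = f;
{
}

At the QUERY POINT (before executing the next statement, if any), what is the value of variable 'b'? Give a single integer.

Answer: 22

Derivation:
Step 1: declare b=22 at depth 0
Step 2: declare a=(read b)=22 at depth 0
Step 3: declare b=(read b)=22 at depth 0
Step 4: declare b=(read a)=22 at depth 0
Step 5: declare f=(read a)=22 at depth 0
Visible at query point: a=22 b=22 f=22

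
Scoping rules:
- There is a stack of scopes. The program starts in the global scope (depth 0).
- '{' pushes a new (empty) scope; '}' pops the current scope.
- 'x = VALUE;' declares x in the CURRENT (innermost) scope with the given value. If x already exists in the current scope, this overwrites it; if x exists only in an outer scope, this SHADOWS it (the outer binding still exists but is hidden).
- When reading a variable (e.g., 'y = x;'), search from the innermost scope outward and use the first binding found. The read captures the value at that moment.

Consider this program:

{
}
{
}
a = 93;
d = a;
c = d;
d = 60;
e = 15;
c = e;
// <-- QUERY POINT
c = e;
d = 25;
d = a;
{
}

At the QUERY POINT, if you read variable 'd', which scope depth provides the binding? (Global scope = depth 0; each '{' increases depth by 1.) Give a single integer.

Step 1: enter scope (depth=1)
Step 2: exit scope (depth=0)
Step 3: enter scope (depth=1)
Step 4: exit scope (depth=0)
Step 5: declare a=93 at depth 0
Step 6: declare d=(read a)=93 at depth 0
Step 7: declare c=(read d)=93 at depth 0
Step 8: declare d=60 at depth 0
Step 9: declare e=15 at depth 0
Step 10: declare c=(read e)=15 at depth 0
Visible at query point: a=93 c=15 d=60 e=15

Answer: 0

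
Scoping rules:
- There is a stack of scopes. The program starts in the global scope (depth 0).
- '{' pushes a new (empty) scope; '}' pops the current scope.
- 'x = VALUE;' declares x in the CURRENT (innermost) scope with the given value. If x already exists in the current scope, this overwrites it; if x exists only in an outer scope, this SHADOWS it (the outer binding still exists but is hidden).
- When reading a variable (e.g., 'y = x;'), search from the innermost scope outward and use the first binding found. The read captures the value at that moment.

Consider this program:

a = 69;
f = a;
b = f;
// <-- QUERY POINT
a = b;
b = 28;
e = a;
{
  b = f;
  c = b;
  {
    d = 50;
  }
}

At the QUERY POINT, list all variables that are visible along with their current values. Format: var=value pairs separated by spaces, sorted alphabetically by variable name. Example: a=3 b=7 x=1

Step 1: declare a=69 at depth 0
Step 2: declare f=(read a)=69 at depth 0
Step 3: declare b=(read f)=69 at depth 0
Visible at query point: a=69 b=69 f=69

Answer: a=69 b=69 f=69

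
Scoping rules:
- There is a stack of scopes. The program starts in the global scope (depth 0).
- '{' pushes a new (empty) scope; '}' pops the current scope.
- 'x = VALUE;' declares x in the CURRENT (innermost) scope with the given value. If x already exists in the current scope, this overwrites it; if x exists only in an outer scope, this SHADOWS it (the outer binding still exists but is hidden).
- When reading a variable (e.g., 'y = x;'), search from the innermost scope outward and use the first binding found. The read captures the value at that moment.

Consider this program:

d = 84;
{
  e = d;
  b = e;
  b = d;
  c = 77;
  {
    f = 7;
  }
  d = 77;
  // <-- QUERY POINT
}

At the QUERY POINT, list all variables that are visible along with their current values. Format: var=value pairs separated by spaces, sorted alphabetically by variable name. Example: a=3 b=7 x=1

Answer: b=84 c=77 d=77 e=84

Derivation:
Step 1: declare d=84 at depth 0
Step 2: enter scope (depth=1)
Step 3: declare e=(read d)=84 at depth 1
Step 4: declare b=(read e)=84 at depth 1
Step 5: declare b=(read d)=84 at depth 1
Step 6: declare c=77 at depth 1
Step 7: enter scope (depth=2)
Step 8: declare f=7 at depth 2
Step 9: exit scope (depth=1)
Step 10: declare d=77 at depth 1
Visible at query point: b=84 c=77 d=77 e=84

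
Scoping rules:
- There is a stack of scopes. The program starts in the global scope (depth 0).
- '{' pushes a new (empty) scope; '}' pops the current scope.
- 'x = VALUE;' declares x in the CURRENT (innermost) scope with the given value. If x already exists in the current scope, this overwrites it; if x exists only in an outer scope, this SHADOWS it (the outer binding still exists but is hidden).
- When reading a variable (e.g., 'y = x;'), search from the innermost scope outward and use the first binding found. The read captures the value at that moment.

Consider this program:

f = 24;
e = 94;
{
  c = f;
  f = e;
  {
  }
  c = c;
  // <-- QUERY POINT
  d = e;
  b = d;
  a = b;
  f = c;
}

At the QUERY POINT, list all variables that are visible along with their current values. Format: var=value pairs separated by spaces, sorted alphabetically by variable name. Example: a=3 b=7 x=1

Answer: c=24 e=94 f=94

Derivation:
Step 1: declare f=24 at depth 0
Step 2: declare e=94 at depth 0
Step 3: enter scope (depth=1)
Step 4: declare c=(read f)=24 at depth 1
Step 5: declare f=(read e)=94 at depth 1
Step 6: enter scope (depth=2)
Step 7: exit scope (depth=1)
Step 8: declare c=(read c)=24 at depth 1
Visible at query point: c=24 e=94 f=94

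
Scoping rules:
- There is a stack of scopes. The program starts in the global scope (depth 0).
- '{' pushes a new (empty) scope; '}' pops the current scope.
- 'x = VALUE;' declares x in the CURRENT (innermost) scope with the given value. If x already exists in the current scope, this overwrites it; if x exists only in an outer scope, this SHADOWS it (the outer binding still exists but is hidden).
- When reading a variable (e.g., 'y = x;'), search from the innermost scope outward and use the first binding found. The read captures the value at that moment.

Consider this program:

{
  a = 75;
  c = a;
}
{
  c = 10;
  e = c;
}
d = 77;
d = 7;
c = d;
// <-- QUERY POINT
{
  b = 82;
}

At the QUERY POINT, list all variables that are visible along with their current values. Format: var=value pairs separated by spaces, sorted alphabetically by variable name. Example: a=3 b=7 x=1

Step 1: enter scope (depth=1)
Step 2: declare a=75 at depth 1
Step 3: declare c=(read a)=75 at depth 1
Step 4: exit scope (depth=0)
Step 5: enter scope (depth=1)
Step 6: declare c=10 at depth 1
Step 7: declare e=(read c)=10 at depth 1
Step 8: exit scope (depth=0)
Step 9: declare d=77 at depth 0
Step 10: declare d=7 at depth 0
Step 11: declare c=(read d)=7 at depth 0
Visible at query point: c=7 d=7

Answer: c=7 d=7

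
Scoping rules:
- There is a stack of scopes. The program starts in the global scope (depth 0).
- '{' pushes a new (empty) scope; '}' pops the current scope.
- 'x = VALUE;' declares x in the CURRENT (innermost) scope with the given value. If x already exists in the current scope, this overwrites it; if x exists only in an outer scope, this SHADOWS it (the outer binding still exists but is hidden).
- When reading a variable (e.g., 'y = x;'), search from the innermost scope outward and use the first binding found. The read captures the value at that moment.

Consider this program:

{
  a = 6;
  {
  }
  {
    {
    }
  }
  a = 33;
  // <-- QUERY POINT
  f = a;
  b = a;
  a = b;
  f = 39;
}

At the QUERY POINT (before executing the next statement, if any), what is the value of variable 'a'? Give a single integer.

Answer: 33

Derivation:
Step 1: enter scope (depth=1)
Step 2: declare a=6 at depth 1
Step 3: enter scope (depth=2)
Step 4: exit scope (depth=1)
Step 5: enter scope (depth=2)
Step 6: enter scope (depth=3)
Step 7: exit scope (depth=2)
Step 8: exit scope (depth=1)
Step 9: declare a=33 at depth 1
Visible at query point: a=33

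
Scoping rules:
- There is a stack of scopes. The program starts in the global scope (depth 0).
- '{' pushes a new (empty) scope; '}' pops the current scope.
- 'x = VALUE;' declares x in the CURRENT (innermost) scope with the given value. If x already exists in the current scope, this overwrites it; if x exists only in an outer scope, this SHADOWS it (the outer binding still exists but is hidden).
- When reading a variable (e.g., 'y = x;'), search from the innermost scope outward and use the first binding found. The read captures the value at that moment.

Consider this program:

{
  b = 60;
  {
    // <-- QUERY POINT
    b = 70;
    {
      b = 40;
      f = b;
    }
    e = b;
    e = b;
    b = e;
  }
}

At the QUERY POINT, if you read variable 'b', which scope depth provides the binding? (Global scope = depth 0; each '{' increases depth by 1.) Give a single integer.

Answer: 1

Derivation:
Step 1: enter scope (depth=1)
Step 2: declare b=60 at depth 1
Step 3: enter scope (depth=2)
Visible at query point: b=60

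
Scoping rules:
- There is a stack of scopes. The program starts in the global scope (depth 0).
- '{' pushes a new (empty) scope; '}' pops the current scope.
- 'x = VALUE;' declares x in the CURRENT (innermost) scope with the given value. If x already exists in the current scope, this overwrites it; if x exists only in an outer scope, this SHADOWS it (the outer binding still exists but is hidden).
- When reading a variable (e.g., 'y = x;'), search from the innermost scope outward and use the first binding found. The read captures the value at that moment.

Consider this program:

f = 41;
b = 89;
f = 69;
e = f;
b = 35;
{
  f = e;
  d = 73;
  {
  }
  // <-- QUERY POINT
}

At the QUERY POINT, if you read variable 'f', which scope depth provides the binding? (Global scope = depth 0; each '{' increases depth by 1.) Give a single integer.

Answer: 1

Derivation:
Step 1: declare f=41 at depth 0
Step 2: declare b=89 at depth 0
Step 3: declare f=69 at depth 0
Step 4: declare e=(read f)=69 at depth 0
Step 5: declare b=35 at depth 0
Step 6: enter scope (depth=1)
Step 7: declare f=(read e)=69 at depth 1
Step 8: declare d=73 at depth 1
Step 9: enter scope (depth=2)
Step 10: exit scope (depth=1)
Visible at query point: b=35 d=73 e=69 f=69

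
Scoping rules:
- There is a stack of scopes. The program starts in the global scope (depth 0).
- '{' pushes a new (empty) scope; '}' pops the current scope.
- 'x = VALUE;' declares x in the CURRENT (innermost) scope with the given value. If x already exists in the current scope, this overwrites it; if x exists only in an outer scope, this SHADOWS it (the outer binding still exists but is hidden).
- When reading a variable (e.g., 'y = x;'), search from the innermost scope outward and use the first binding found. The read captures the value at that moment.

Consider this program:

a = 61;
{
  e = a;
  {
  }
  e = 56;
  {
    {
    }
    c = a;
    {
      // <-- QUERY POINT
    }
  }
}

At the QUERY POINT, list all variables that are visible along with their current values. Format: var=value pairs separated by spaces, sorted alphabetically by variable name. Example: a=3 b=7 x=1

Answer: a=61 c=61 e=56

Derivation:
Step 1: declare a=61 at depth 0
Step 2: enter scope (depth=1)
Step 3: declare e=(read a)=61 at depth 1
Step 4: enter scope (depth=2)
Step 5: exit scope (depth=1)
Step 6: declare e=56 at depth 1
Step 7: enter scope (depth=2)
Step 8: enter scope (depth=3)
Step 9: exit scope (depth=2)
Step 10: declare c=(read a)=61 at depth 2
Step 11: enter scope (depth=3)
Visible at query point: a=61 c=61 e=56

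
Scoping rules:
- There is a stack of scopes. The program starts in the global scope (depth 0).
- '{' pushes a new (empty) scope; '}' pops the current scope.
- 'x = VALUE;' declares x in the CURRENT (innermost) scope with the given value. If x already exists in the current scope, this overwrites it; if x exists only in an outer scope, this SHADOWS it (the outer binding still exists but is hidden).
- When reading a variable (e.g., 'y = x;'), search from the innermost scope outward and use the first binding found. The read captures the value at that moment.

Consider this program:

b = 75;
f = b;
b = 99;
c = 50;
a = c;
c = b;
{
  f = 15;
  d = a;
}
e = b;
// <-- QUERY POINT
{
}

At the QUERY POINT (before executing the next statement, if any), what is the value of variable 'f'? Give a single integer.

Answer: 75

Derivation:
Step 1: declare b=75 at depth 0
Step 2: declare f=(read b)=75 at depth 0
Step 3: declare b=99 at depth 0
Step 4: declare c=50 at depth 0
Step 5: declare a=(read c)=50 at depth 0
Step 6: declare c=(read b)=99 at depth 0
Step 7: enter scope (depth=1)
Step 8: declare f=15 at depth 1
Step 9: declare d=(read a)=50 at depth 1
Step 10: exit scope (depth=0)
Step 11: declare e=(read b)=99 at depth 0
Visible at query point: a=50 b=99 c=99 e=99 f=75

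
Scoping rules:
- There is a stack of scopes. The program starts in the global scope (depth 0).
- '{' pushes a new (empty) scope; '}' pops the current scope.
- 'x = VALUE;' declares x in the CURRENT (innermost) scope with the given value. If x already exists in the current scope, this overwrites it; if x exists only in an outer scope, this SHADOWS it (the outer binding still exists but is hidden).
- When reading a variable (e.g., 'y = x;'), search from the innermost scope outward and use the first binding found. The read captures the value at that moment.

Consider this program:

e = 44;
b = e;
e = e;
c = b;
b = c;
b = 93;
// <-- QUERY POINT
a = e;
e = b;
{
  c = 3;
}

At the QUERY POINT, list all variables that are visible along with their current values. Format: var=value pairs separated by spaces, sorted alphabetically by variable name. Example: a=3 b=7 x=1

Step 1: declare e=44 at depth 0
Step 2: declare b=(read e)=44 at depth 0
Step 3: declare e=(read e)=44 at depth 0
Step 4: declare c=(read b)=44 at depth 0
Step 5: declare b=(read c)=44 at depth 0
Step 6: declare b=93 at depth 0
Visible at query point: b=93 c=44 e=44

Answer: b=93 c=44 e=44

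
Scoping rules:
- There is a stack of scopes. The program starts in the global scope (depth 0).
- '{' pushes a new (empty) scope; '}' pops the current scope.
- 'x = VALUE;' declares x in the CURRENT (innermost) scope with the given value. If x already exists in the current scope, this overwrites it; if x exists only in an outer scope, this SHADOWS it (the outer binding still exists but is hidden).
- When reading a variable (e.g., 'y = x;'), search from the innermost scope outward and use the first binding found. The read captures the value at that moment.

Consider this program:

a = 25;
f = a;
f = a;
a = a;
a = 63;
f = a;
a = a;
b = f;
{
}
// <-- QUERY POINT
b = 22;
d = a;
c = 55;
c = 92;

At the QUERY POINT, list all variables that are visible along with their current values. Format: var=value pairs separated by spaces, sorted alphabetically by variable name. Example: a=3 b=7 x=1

Step 1: declare a=25 at depth 0
Step 2: declare f=(read a)=25 at depth 0
Step 3: declare f=(read a)=25 at depth 0
Step 4: declare a=(read a)=25 at depth 0
Step 5: declare a=63 at depth 0
Step 6: declare f=(read a)=63 at depth 0
Step 7: declare a=(read a)=63 at depth 0
Step 8: declare b=(read f)=63 at depth 0
Step 9: enter scope (depth=1)
Step 10: exit scope (depth=0)
Visible at query point: a=63 b=63 f=63

Answer: a=63 b=63 f=63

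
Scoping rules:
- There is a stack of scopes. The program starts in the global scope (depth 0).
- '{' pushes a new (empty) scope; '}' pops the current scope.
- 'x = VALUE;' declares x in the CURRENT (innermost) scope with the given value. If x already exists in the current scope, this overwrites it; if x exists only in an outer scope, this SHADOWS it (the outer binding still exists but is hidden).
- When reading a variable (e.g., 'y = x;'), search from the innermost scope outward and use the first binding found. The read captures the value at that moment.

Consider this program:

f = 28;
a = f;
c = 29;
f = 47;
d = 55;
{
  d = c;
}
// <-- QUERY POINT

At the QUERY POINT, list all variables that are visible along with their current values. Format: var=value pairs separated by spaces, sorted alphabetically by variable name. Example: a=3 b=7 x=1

Answer: a=28 c=29 d=55 f=47

Derivation:
Step 1: declare f=28 at depth 0
Step 2: declare a=(read f)=28 at depth 0
Step 3: declare c=29 at depth 0
Step 4: declare f=47 at depth 0
Step 5: declare d=55 at depth 0
Step 6: enter scope (depth=1)
Step 7: declare d=(read c)=29 at depth 1
Step 8: exit scope (depth=0)
Visible at query point: a=28 c=29 d=55 f=47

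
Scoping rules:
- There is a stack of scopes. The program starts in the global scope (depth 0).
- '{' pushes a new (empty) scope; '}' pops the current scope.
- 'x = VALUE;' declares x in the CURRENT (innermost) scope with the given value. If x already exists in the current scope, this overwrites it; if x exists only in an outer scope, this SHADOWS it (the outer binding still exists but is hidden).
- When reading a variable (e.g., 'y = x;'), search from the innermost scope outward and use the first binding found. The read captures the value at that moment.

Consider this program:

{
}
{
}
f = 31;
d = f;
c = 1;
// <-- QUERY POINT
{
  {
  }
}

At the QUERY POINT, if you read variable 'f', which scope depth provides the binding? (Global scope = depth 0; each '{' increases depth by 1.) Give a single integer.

Step 1: enter scope (depth=1)
Step 2: exit scope (depth=0)
Step 3: enter scope (depth=1)
Step 4: exit scope (depth=0)
Step 5: declare f=31 at depth 0
Step 6: declare d=(read f)=31 at depth 0
Step 7: declare c=1 at depth 0
Visible at query point: c=1 d=31 f=31

Answer: 0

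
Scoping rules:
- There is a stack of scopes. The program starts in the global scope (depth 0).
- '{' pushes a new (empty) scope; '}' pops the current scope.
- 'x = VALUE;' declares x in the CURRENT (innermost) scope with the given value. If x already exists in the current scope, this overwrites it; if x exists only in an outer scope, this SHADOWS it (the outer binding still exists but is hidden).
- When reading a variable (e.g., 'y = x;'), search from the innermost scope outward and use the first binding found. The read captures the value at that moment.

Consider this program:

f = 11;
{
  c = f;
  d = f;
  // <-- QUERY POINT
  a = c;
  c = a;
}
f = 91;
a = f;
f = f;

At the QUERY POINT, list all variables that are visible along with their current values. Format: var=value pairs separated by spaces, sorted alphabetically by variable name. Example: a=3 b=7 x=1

Answer: c=11 d=11 f=11

Derivation:
Step 1: declare f=11 at depth 0
Step 2: enter scope (depth=1)
Step 3: declare c=(read f)=11 at depth 1
Step 4: declare d=(read f)=11 at depth 1
Visible at query point: c=11 d=11 f=11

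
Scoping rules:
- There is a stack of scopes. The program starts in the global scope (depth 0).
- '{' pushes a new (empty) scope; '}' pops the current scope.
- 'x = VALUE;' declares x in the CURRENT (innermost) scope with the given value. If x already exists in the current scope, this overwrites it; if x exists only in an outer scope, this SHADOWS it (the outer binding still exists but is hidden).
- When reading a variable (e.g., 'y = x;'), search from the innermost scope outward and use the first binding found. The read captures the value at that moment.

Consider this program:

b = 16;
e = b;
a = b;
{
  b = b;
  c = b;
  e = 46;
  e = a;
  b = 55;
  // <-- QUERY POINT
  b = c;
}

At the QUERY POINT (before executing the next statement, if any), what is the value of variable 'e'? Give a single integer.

Step 1: declare b=16 at depth 0
Step 2: declare e=(read b)=16 at depth 0
Step 3: declare a=(read b)=16 at depth 0
Step 4: enter scope (depth=1)
Step 5: declare b=(read b)=16 at depth 1
Step 6: declare c=(read b)=16 at depth 1
Step 7: declare e=46 at depth 1
Step 8: declare e=(read a)=16 at depth 1
Step 9: declare b=55 at depth 1
Visible at query point: a=16 b=55 c=16 e=16

Answer: 16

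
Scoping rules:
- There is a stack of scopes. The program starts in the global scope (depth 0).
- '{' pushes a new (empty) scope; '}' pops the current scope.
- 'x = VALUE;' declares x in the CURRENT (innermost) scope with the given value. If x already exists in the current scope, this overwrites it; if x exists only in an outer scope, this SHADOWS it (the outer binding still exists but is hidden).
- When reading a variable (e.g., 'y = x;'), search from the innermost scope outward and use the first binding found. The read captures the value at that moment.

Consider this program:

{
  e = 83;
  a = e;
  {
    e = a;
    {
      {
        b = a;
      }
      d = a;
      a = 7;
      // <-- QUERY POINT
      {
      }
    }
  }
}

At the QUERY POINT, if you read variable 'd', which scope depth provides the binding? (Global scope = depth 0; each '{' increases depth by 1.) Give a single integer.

Step 1: enter scope (depth=1)
Step 2: declare e=83 at depth 1
Step 3: declare a=(read e)=83 at depth 1
Step 4: enter scope (depth=2)
Step 5: declare e=(read a)=83 at depth 2
Step 6: enter scope (depth=3)
Step 7: enter scope (depth=4)
Step 8: declare b=(read a)=83 at depth 4
Step 9: exit scope (depth=3)
Step 10: declare d=(read a)=83 at depth 3
Step 11: declare a=7 at depth 3
Visible at query point: a=7 d=83 e=83

Answer: 3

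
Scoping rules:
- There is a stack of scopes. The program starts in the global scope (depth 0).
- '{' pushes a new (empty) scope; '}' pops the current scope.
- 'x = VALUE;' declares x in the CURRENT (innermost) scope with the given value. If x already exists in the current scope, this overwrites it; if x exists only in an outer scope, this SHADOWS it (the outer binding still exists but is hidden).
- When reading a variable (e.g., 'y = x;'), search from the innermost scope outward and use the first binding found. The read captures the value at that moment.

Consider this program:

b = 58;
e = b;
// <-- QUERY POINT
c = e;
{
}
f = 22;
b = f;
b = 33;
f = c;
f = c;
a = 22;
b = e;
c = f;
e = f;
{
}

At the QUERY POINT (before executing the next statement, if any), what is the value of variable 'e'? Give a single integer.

Step 1: declare b=58 at depth 0
Step 2: declare e=(read b)=58 at depth 0
Visible at query point: b=58 e=58

Answer: 58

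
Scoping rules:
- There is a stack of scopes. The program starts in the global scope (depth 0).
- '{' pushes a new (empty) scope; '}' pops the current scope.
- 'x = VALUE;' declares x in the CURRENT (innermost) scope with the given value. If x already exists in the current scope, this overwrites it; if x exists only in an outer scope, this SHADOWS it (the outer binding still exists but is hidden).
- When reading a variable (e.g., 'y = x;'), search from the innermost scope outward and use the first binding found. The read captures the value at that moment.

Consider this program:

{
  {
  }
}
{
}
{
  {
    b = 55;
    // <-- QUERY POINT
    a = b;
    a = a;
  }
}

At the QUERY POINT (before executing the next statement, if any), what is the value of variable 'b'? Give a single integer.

Answer: 55

Derivation:
Step 1: enter scope (depth=1)
Step 2: enter scope (depth=2)
Step 3: exit scope (depth=1)
Step 4: exit scope (depth=0)
Step 5: enter scope (depth=1)
Step 6: exit scope (depth=0)
Step 7: enter scope (depth=1)
Step 8: enter scope (depth=2)
Step 9: declare b=55 at depth 2
Visible at query point: b=55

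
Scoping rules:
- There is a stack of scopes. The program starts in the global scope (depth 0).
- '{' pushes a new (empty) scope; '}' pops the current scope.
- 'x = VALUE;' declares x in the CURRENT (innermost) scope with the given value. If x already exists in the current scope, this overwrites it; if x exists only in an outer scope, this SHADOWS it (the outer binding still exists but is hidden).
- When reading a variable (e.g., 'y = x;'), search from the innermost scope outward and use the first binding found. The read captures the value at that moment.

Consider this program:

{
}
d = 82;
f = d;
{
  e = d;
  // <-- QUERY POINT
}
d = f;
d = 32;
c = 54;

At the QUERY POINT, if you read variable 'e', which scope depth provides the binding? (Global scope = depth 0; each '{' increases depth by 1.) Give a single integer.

Step 1: enter scope (depth=1)
Step 2: exit scope (depth=0)
Step 3: declare d=82 at depth 0
Step 4: declare f=(read d)=82 at depth 0
Step 5: enter scope (depth=1)
Step 6: declare e=(read d)=82 at depth 1
Visible at query point: d=82 e=82 f=82

Answer: 1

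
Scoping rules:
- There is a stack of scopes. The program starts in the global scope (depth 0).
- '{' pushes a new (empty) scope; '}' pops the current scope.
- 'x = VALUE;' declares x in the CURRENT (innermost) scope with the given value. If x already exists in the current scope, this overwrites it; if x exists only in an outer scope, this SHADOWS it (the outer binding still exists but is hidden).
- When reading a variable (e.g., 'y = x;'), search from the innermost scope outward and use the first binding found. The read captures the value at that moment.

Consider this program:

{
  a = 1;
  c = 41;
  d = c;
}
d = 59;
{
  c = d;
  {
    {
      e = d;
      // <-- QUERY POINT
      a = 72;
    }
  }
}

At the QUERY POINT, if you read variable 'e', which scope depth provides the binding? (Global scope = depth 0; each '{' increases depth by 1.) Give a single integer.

Step 1: enter scope (depth=1)
Step 2: declare a=1 at depth 1
Step 3: declare c=41 at depth 1
Step 4: declare d=(read c)=41 at depth 1
Step 5: exit scope (depth=0)
Step 6: declare d=59 at depth 0
Step 7: enter scope (depth=1)
Step 8: declare c=(read d)=59 at depth 1
Step 9: enter scope (depth=2)
Step 10: enter scope (depth=3)
Step 11: declare e=(read d)=59 at depth 3
Visible at query point: c=59 d=59 e=59

Answer: 3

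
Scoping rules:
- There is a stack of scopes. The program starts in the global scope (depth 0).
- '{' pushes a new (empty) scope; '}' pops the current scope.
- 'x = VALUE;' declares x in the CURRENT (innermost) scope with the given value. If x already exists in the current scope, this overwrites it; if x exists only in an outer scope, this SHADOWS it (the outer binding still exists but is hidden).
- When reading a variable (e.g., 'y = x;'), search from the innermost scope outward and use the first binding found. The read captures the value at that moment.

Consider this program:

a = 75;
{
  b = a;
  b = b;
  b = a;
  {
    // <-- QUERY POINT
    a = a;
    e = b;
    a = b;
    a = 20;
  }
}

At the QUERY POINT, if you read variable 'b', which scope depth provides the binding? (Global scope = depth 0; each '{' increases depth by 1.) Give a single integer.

Answer: 1

Derivation:
Step 1: declare a=75 at depth 0
Step 2: enter scope (depth=1)
Step 3: declare b=(read a)=75 at depth 1
Step 4: declare b=(read b)=75 at depth 1
Step 5: declare b=(read a)=75 at depth 1
Step 6: enter scope (depth=2)
Visible at query point: a=75 b=75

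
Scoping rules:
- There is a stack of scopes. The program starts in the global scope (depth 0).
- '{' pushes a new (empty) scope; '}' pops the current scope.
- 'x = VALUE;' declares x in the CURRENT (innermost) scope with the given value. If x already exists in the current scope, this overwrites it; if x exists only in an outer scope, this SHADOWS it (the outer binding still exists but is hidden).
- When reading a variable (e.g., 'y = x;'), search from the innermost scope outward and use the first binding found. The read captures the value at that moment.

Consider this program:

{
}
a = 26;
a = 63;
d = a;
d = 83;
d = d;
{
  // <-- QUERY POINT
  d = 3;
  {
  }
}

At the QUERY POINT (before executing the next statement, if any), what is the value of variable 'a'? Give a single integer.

Answer: 63

Derivation:
Step 1: enter scope (depth=1)
Step 2: exit scope (depth=0)
Step 3: declare a=26 at depth 0
Step 4: declare a=63 at depth 0
Step 5: declare d=(read a)=63 at depth 0
Step 6: declare d=83 at depth 0
Step 7: declare d=(read d)=83 at depth 0
Step 8: enter scope (depth=1)
Visible at query point: a=63 d=83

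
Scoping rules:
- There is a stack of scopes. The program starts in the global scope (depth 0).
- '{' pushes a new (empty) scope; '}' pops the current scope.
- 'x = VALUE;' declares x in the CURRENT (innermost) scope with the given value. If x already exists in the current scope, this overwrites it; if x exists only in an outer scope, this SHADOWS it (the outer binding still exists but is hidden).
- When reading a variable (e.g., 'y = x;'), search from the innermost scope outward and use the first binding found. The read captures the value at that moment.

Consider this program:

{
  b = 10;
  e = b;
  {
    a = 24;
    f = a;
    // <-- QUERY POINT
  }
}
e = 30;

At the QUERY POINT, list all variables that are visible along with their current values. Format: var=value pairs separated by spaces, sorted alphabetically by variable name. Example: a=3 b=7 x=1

Answer: a=24 b=10 e=10 f=24

Derivation:
Step 1: enter scope (depth=1)
Step 2: declare b=10 at depth 1
Step 3: declare e=(read b)=10 at depth 1
Step 4: enter scope (depth=2)
Step 5: declare a=24 at depth 2
Step 6: declare f=(read a)=24 at depth 2
Visible at query point: a=24 b=10 e=10 f=24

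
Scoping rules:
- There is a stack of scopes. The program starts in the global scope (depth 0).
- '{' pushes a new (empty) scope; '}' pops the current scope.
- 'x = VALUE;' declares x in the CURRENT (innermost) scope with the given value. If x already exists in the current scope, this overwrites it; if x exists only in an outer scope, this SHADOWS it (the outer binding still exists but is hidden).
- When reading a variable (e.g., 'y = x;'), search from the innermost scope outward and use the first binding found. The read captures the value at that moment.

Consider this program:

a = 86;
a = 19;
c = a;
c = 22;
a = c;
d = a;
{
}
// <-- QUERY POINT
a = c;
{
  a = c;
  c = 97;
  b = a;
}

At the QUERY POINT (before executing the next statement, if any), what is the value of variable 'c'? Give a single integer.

Answer: 22

Derivation:
Step 1: declare a=86 at depth 0
Step 2: declare a=19 at depth 0
Step 3: declare c=(read a)=19 at depth 0
Step 4: declare c=22 at depth 0
Step 5: declare a=(read c)=22 at depth 0
Step 6: declare d=(read a)=22 at depth 0
Step 7: enter scope (depth=1)
Step 8: exit scope (depth=0)
Visible at query point: a=22 c=22 d=22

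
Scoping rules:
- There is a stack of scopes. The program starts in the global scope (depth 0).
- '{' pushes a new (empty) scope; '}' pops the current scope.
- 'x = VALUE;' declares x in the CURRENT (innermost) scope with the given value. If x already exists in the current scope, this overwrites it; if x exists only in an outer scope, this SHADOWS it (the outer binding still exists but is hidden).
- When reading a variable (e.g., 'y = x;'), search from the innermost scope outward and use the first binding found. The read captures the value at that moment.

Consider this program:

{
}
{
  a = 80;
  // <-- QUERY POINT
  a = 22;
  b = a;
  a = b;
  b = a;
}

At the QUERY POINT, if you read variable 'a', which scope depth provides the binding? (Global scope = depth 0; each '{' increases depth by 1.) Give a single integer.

Answer: 1

Derivation:
Step 1: enter scope (depth=1)
Step 2: exit scope (depth=0)
Step 3: enter scope (depth=1)
Step 4: declare a=80 at depth 1
Visible at query point: a=80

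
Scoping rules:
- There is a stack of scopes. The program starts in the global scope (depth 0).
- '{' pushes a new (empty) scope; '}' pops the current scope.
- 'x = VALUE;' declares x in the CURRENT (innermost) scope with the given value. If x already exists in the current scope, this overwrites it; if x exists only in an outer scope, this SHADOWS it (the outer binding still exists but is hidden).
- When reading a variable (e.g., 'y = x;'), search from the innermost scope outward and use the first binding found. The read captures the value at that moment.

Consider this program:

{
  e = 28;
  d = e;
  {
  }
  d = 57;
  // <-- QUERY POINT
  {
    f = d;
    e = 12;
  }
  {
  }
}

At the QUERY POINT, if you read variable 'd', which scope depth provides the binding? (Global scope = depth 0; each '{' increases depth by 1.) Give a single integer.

Step 1: enter scope (depth=1)
Step 2: declare e=28 at depth 1
Step 3: declare d=(read e)=28 at depth 1
Step 4: enter scope (depth=2)
Step 5: exit scope (depth=1)
Step 6: declare d=57 at depth 1
Visible at query point: d=57 e=28

Answer: 1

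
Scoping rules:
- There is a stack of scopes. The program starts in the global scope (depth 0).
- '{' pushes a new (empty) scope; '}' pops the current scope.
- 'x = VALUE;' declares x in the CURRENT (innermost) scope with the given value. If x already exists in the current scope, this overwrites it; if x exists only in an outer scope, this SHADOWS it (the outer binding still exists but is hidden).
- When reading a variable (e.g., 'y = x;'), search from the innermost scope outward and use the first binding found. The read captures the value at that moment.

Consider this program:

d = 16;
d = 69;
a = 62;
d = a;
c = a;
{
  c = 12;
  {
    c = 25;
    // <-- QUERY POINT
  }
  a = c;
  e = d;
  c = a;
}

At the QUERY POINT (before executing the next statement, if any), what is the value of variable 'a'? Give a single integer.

Answer: 62

Derivation:
Step 1: declare d=16 at depth 0
Step 2: declare d=69 at depth 0
Step 3: declare a=62 at depth 0
Step 4: declare d=(read a)=62 at depth 0
Step 5: declare c=(read a)=62 at depth 0
Step 6: enter scope (depth=1)
Step 7: declare c=12 at depth 1
Step 8: enter scope (depth=2)
Step 9: declare c=25 at depth 2
Visible at query point: a=62 c=25 d=62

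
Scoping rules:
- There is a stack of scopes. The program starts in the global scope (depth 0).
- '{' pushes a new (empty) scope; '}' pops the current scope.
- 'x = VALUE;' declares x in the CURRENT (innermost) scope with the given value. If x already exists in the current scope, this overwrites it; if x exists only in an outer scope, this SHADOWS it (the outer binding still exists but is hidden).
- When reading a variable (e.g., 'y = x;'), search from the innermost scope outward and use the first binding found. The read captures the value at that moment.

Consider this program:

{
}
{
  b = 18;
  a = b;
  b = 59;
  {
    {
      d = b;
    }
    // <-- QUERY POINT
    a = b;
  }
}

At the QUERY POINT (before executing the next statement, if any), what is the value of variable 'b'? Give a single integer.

Step 1: enter scope (depth=1)
Step 2: exit scope (depth=0)
Step 3: enter scope (depth=1)
Step 4: declare b=18 at depth 1
Step 5: declare a=(read b)=18 at depth 1
Step 6: declare b=59 at depth 1
Step 7: enter scope (depth=2)
Step 8: enter scope (depth=3)
Step 9: declare d=(read b)=59 at depth 3
Step 10: exit scope (depth=2)
Visible at query point: a=18 b=59

Answer: 59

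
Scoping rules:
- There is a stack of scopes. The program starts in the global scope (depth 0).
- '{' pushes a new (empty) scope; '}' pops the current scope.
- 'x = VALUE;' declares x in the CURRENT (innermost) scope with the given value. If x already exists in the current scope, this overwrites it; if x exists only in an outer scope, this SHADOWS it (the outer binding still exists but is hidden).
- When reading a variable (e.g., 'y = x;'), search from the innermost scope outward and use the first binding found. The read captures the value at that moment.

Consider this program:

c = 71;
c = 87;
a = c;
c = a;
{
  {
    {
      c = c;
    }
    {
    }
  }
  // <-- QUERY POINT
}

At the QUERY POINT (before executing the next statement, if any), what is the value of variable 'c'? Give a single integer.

Answer: 87

Derivation:
Step 1: declare c=71 at depth 0
Step 2: declare c=87 at depth 0
Step 3: declare a=(read c)=87 at depth 0
Step 4: declare c=(read a)=87 at depth 0
Step 5: enter scope (depth=1)
Step 6: enter scope (depth=2)
Step 7: enter scope (depth=3)
Step 8: declare c=(read c)=87 at depth 3
Step 9: exit scope (depth=2)
Step 10: enter scope (depth=3)
Step 11: exit scope (depth=2)
Step 12: exit scope (depth=1)
Visible at query point: a=87 c=87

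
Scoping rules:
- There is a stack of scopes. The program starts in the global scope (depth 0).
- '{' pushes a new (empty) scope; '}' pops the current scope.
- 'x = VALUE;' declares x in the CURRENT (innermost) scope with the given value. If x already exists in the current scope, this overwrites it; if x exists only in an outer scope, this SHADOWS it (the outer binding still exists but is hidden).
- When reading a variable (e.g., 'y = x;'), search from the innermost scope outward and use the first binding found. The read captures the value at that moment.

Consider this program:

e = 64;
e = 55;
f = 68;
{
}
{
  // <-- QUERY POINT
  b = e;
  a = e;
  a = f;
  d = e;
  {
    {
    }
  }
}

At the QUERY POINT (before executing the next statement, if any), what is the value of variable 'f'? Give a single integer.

Step 1: declare e=64 at depth 0
Step 2: declare e=55 at depth 0
Step 3: declare f=68 at depth 0
Step 4: enter scope (depth=1)
Step 5: exit scope (depth=0)
Step 6: enter scope (depth=1)
Visible at query point: e=55 f=68

Answer: 68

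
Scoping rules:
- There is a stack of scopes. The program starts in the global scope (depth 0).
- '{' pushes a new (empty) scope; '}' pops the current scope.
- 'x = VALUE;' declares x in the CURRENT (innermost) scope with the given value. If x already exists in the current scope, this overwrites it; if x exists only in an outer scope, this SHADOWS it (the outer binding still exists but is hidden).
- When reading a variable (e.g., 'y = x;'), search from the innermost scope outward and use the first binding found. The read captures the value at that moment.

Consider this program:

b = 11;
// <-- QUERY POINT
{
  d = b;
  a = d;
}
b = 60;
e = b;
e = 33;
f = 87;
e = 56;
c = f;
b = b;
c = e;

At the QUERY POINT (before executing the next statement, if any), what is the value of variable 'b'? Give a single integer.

Answer: 11

Derivation:
Step 1: declare b=11 at depth 0
Visible at query point: b=11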